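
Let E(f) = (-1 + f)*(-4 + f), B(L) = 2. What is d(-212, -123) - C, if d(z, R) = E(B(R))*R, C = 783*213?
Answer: -166533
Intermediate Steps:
C = 166779
d(z, R) = -2*R (d(z, R) = (4 + 2**2 - 5*2)*R = (4 + 4 - 10)*R = -2*R)
d(-212, -123) - C = -2*(-123) - 1*166779 = 246 - 166779 = -166533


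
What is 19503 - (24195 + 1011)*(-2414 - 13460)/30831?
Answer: 333805679/10277 ≈ 32481.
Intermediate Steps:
19503 - (24195 + 1011)*(-2414 - 13460)/30831 = 19503 - 25206*(-15874)/30831 = 19503 - (-400120044)/30831 = 19503 - 1*(-133373348/10277) = 19503 + 133373348/10277 = 333805679/10277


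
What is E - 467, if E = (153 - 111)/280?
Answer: -9337/20 ≈ -466.85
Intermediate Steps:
E = 3/20 (E = 42*(1/280) = 3/20 ≈ 0.15000)
E - 467 = 3/20 - 467 = -9337/20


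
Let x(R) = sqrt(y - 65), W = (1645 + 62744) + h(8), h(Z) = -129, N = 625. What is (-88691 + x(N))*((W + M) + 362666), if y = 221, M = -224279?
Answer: -17972965077 + 405294*sqrt(39) ≈ -1.7970e+10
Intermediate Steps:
W = 64260 (W = (1645 + 62744) - 129 = 64389 - 129 = 64260)
x(R) = 2*sqrt(39) (x(R) = sqrt(221 - 65) = sqrt(156) = 2*sqrt(39))
(-88691 + x(N))*((W + M) + 362666) = (-88691 + 2*sqrt(39))*((64260 - 224279) + 362666) = (-88691 + 2*sqrt(39))*(-160019 + 362666) = (-88691 + 2*sqrt(39))*202647 = -17972965077 + 405294*sqrt(39)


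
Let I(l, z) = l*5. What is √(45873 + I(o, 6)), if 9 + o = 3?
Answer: √45843 ≈ 214.11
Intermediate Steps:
o = -6 (o = -9 + 3 = -6)
I(l, z) = 5*l
√(45873 + I(o, 6)) = √(45873 + 5*(-6)) = √(45873 - 30) = √45843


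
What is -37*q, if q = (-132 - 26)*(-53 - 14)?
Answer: -391682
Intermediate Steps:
q = 10586 (q = -158*(-67) = 10586)
-37*q = -37*10586 = -391682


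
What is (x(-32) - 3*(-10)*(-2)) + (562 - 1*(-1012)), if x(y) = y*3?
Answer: 1418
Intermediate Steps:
x(y) = 3*y
(x(-32) - 3*(-10)*(-2)) + (562 - 1*(-1012)) = (3*(-32) - 3*(-10)*(-2)) + (562 - 1*(-1012)) = (-96 + 30*(-2)) + (562 + 1012) = (-96 - 60) + 1574 = -156 + 1574 = 1418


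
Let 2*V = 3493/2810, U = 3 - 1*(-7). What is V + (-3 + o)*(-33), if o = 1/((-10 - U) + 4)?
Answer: 2285857/22480 ≈ 101.68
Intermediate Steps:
U = 10 (U = 3 + 7 = 10)
o = -1/16 (o = 1/((-10 - 1*10) + 4) = 1/((-10 - 10) + 4) = 1/(-20 + 4) = 1/(-16) = -1/16 ≈ -0.062500)
V = 3493/5620 (V = (3493/2810)/2 = (3493*(1/2810))/2 = (1/2)*(3493/2810) = 3493/5620 ≈ 0.62153)
V + (-3 + o)*(-33) = 3493/5620 + (-3 - 1/16)*(-33) = 3493/5620 - 49/16*(-33) = 3493/5620 + 1617/16 = 2285857/22480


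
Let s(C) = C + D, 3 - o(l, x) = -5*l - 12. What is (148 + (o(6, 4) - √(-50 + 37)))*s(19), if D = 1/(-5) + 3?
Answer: 21037/5 - 109*I*√13/5 ≈ 4207.4 - 78.601*I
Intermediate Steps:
D = 14/5 (D = -⅕ + 3 = 14/5 ≈ 2.8000)
o(l, x) = 15 + 5*l (o(l, x) = 3 - (-5*l - 12) = 3 - (-12 - 5*l) = 3 + (12 + 5*l) = 15 + 5*l)
s(C) = 14/5 + C (s(C) = C + 14/5 = 14/5 + C)
(148 + (o(6, 4) - √(-50 + 37)))*s(19) = (148 + ((15 + 5*6) - √(-50 + 37)))*(14/5 + 19) = (148 + ((15 + 30) - √(-13)))*(109/5) = (148 + (45 - I*√13))*(109/5) = (193 - I*√13)*(109/5) = 21037/5 - 109*I*√13/5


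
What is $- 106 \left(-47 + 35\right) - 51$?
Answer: $1221$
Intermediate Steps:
$- 106 \left(-47 + 35\right) - 51 = \left(-106\right) \left(-12\right) - 51 = 1272 - 51 = 1221$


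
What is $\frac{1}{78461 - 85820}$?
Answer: $- \frac{1}{7359} \approx -0.00013589$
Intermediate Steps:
$\frac{1}{78461 - 85820} = \frac{1}{-7359} = - \frac{1}{7359}$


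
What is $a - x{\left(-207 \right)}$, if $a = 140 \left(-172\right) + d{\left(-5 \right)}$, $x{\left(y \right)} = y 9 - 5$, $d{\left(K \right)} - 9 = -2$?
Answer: $-22205$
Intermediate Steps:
$d{\left(K \right)} = 7$ ($d{\left(K \right)} = 9 - 2 = 7$)
$x{\left(y \right)} = -5 + 9 y$ ($x{\left(y \right)} = 9 y - 5 = -5 + 9 y$)
$a = -24073$ ($a = 140 \left(-172\right) + 7 = -24080 + 7 = -24073$)
$a - x{\left(-207 \right)} = -24073 - \left(-5 + 9 \left(-207\right)\right) = -24073 - \left(-5 - 1863\right) = -24073 - -1868 = -24073 + 1868 = -22205$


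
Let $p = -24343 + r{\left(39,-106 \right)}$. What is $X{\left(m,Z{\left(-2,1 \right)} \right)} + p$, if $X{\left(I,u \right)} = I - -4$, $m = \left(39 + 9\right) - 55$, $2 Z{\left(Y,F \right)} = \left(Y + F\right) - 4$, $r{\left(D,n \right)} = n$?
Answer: $-24452$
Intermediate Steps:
$Z{\left(Y,F \right)} = -2 + \frac{F}{2} + \frac{Y}{2}$ ($Z{\left(Y,F \right)} = \frac{\left(Y + F\right) - 4}{2} = \frac{\left(F + Y\right) - 4}{2} = \frac{-4 + F + Y}{2} = -2 + \frac{F}{2} + \frac{Y}{2}$)
$m = -7$ ($m = 48 - 55 = -7$)
$X{\left(I,u \right)} = 4 + I$ ($X{\left(I,u \right)} = I + 4 = 4 + I$)
$p = -24449$ ($p = -24343 - 106 = -24449$)
$X{\left(m,Z{\left(-2,1 \right)} \right)} + p = \left(4 - 7\right) - 24449 = -3 - 24449 = -24452$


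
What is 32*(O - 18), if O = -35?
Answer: -1696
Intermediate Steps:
32*(O - 18) = 32*(-35 - 18) = 32*(-53) = -1696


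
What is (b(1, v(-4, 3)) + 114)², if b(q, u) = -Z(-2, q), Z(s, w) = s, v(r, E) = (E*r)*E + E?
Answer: 13456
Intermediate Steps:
v(r, E) = E + r*E² (v(r, E) = r*E² + E = E + r*E²)
b(q, u) = 2 (b(q, u) = -1*(-2) = 2)
(b(1, v(-4, 3)) + 114)² = (2 + 114)² = 116² = 13456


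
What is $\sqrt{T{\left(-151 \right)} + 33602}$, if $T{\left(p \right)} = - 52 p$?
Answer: $21 \sqrt{94} \approx 203.6$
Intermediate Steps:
$\sqrt{T{\left(-151 \right)} + 33602} = \sqrt{\left(-52\right) \left(-151\right) + 33602} = \sqrt{7852 + 33602} = \sqrt{41454} = 21 \sqrt{94}$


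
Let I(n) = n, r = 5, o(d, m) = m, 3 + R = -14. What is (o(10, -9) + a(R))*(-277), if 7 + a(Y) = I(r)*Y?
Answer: 27977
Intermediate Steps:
R = -17 (R = -3 - 14 = -17)
a(Y) = -7 + 5*Y
(o(10, -9) + a(R))*(-277) = (-9 + (-7 + 5*(-17)))*(-277) = (-9 + (-7 - 85))*(-277) = (-9 - 92)*(-277) = -101*(-277) = 27977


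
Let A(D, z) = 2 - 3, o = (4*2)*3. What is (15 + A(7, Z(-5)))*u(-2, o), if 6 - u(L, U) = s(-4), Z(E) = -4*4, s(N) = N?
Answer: 140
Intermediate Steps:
o = 24 (o = 8*3 = 24)
Z(E) = -16
A(D, z) = -1
u(L, U) = 10 (u(L, U) = 6 - 1*(-4) = 6 + 4 = 10)
(15 + A(7, Z(-5)))*u(-2, o) = (15 - 1)*10 = 14*10 = 140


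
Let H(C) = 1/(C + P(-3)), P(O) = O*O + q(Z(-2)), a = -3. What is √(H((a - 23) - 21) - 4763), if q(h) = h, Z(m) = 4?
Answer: I*√5506062/34 ≈ 69.015*I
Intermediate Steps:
P(O) = 4 + O² (P(O) = O*O + 4 = O² + 4 = 4 + O²)
H(C) = 1/(13 + C) (H(C) = 1/(C + (4 + (-3)²)) = 1/(C + (4 + 9)) = 1/(C + 13) = 1/(13 + C))
√(H((a - 23) - 21) - 4763) = √(1/(13 + ((-3 - 23) - 21)) - 4763) = √(1/(13 + (-26 - 21)) - 4763) = √(1/(13 - 47) - 4763) = √(1/(-34) - 4763) = √(-1/34 - 4763) = √(-161943/34) = I*√5506062/34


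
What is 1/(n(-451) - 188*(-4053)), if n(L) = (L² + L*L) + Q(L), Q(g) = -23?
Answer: 1/1168743 ≈ 8.5562e-7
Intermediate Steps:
n(L) = -23 + 2*L² (n(L) = (L² + L*L) - 23 = (L² + L²) - 23 = 2*L² - 23 = -23 + 2*L²)
1/(n(-451) - 188*(-4053)) = 1/((-23 + 2*(-451)²) - 188*(-4053)) = 1/((-23 + 2*203401) + 761964) = 1/((-23 + 406802) + 761964) = 1/(406779 + 761964) = 1/1168743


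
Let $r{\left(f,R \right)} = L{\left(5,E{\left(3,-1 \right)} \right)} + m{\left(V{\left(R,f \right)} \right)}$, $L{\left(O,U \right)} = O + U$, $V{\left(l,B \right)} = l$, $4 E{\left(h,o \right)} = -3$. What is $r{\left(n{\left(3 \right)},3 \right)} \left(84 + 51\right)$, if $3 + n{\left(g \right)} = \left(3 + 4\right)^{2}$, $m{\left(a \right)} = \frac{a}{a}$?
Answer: $\frac{2835}{4} \approx 708.75$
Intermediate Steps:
$E{\left(h,o \right)} = - \frac{3}{4}$ ($E{\left(h,o \right)} = \frac{1}{4} \left(-3\right) = - \frac{3}{4}$)
$m{\left(a \right)} = 1$
$n{\left(g \right)} = 46$ ($n{\left(g \right)} = -3 + \left(3 + 4\right)^{2} = -3 + 7^{2} = -3 + 49 = 46$)
$r{\left(f,R \right)} = \frac{21}{4}$ ($r{\left(f,R \right)} = \left(5 - \frac{3}{4}\right) + 1 = \frac{17}{4} + 1 = \frac{21}{4}$)
$r{\left(n{\left(3 \right)},3 \right)} \left(84 + 51\right) = \frac{21 \left(84 + 51\right)}{4} = \frac{21}{4} \cdot 135 = \frac{2835}{4}$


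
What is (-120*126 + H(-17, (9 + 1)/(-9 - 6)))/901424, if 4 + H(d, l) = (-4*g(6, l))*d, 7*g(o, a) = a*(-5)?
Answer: -79231/4732476 ≈ -0.016742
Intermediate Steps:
g(o, a) = -5*a/7 (g(o, a) = (a*(-5))/7 = (-5*a)/7 = -5*a/7)
H(d, l) = -4 + 20*d*l/7 (H(d, l) = -4 + (-(-20)*l/7)*d = -4 + (20*l/7)*d = -4 + 20*d*l/7)
(-120*126 + H(-17, (9 + 1)/(-9 - 6)))/901424 = (-120*126 + (-4 + (20/7)*(-17)*((9 + 1)/(-9 - 6))))/901424 = (-15120 + (-4 + (20/7)*(-17)*(10/(-15))))*(1/901424) = (-15120 + (-4 + (20/7)*(-17)*(10*(-1/15))))*(1/901424) = (-15120 + (-4 + (20/7)*(-17)*(-⅔)))*(1/901424) = (-15120 + (-4 + 680/21))*(1/901424) = (-15120 + 596/21)*(1/901424) = -316924/21*1/901424 = -79231/4732476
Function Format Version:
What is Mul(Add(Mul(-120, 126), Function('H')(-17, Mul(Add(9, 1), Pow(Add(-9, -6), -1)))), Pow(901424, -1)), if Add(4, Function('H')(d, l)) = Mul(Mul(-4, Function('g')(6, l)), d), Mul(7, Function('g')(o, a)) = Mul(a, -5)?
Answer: Rational(-79231, 4732476) ≈ -0.016742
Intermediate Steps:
Function('g')(o, a) = Mul(Rational(-5, 7), a) (Function('g')(o, a) = Mul(Rational(1, 7), Mul(a, -5)) = Mul(Rational(1, 7), Mul(-5, a)) = Mul(Rational(-5, 7), a))
Function('H')(d, l) = Add(-4, Mul(Rational(20, 7), d, l)) (Function('H')(d, l) = Add(-4, Mul(Mul(-4, Mul(Rational(-5, 7), l)), d)) = Add(-4, Mul(Mul(Rational(20, 7), l), d)) = Add(-4, Mul(Rational(20, 7), d, l)))
Mul(Add(Mul(-120, 126), Function('H')(-17, Mul(Add(9, 1), Pow(Add(-9, -6), -1)))), Pow(901424, -1)) = Mul(Add(Mul(-120, 126), Add(-4, Mul(Rational(20, 7), -17, Mul(Add(9, 1), Pow(Add(-9, -6), -1))))), Pow(901424, -1)) = Mul(Add(-15120, Add(-4, Mul(Rational(20, 7), -17, Mul(10, Pow(-15, -1))))), Rational(1, 901424)) = Mul(Add(-15120, Add(-4, Mul(Rational(20, 7), -17, Mul(10, Rational(-1, 15))))), Rational(1, 901424)) = Mul(Add(-15120, Add(-4, Mul(Rational(20, 7), -17, Rational(-2, 3)))), Rational(1, 901424)) = Mul(Add(-15120, Add(-4, Rational(680, 21))), Rational(1, 901424)) = Mul(Add(-15120, Rational(596, 21)), Rational(1, 901424)) = Mul(Rational(-316924, 21), Rational(1, 901424)) = Rational(-79231, 4732476)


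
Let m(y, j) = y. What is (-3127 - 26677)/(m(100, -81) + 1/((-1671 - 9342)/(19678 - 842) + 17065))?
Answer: -2394940111477/8035637884 ≈ -298.04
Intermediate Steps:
(-3127 - 26677)/(m(100, -81) + 1/((-1671 - 9342)/(19678 - 842) + 17065)) = (-3127 - 26677)/(100 + 1/((-1671 - 9342)/(19678 - 842) + 17065)) = -29804/(100 + 1/(-11013/18836 + 17065)) = -29804/(100 + 1/(321425327/18836)) = -29804/(100 + 18836/321425327) = -29804/32142551536/321425327 = -29804*321425327/32142551536 = -2394940111477/8035637884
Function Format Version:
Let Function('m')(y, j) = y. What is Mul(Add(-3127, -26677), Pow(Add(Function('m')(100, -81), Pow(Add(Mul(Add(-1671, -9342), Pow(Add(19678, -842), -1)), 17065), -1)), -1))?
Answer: Rational(-2394940111477, 8035637884) ≈ -298.04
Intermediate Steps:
Mul(Add(-3127, -26677), Pow(Add(Function('m')(100, -81), Pow(Add(Mul(Add(-1671, -9342), Pow(Add(19678, -842), -1)), 17065), -1)), -1)) = Mul(Add(-3127, -26677), Pow(Add(100, Pow(Add(Mul(Add(-1671, -9342), Pow(Add(19678, -842), -1)), 17065), -1)), -1)) = Mul(-29804, Pow(Add(100, Pow(Add(Mul(-11013, Pow(18836, -1)), 17065), -1)), -1)) = Mul(-29804, Pow(Add(100, Pow(Add(Mul(-11013, Rational(1, 18836)), 17065), -1)), -1)) = Mul(-29804, Pow(Add(100, Pow(Add(Rational(-11013, 18836), 17065), -1)), -1)) = Mul(-29804, Pow(Add(100, Pow(Rational(321425327, 18836), -1)), -1)) = Mul(-29804, Pow(Add(100, Rational(18836, 321425327)), -1)) = Mul(-29804, Pow(Rational(32142551536, 321425327), -1)) = Mul(-29804, Rational(321425327, 32142551536)) = Rational(-2394940111477, 8035637884)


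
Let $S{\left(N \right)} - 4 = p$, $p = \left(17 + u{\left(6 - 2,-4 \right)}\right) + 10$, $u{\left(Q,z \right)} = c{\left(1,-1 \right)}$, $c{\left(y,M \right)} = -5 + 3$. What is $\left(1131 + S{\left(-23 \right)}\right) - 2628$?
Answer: $-1468$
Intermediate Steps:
$c{\left(y,M \right)} = -2$
$u{\left(Q,z \right)} = -2$
$p = 25$ ($p = \left(17 - 2\right) + 10 = 15 + 10 = 25$)
$S{\left(N \right)} = 29$ ($S{\left(N \right)} = 4 + 25 = 29$)
$\left(1131 + S{\left(-23 \right)}\right) - 2628 = \left(1131 + 29\right) - 2628 = 1160 - 2628 = -1468$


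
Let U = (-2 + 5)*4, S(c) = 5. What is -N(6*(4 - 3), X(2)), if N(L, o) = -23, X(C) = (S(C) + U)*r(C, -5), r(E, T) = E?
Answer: 23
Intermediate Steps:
U = 12 (U = 3*4 = 12)
X(C) = 17*C (X(C) = (5 + 12)*C = 17*C)
-N(6*(4 - 3), X(2)) = -1*(-23) = 23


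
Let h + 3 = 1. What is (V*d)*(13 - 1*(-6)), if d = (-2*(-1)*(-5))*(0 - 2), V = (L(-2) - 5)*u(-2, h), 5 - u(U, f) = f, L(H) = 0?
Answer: -13300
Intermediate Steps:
h = -2 (h = -3 + 1 = -2)
u(U, f) = 5 - f
V = -35 (V = (0 - 5)*(5 - 1*(-2)) = -5*(5 + 2) = -5*7 = -35)
d = 20 (d = (2*(-5))*(-2) = -10*(-2) = 20)
(V*d)*(13 - 1*(-6)) = (-35*20)*(13 - 1*(-6)) = -700*(13 + 6) = -700*19 = -13300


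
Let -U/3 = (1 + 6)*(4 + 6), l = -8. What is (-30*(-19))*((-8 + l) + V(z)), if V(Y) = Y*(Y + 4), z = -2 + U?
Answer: 25125600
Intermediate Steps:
U = -210 (U = -3*(1 + 6)*(4 + 6) = -21*10 = -3*70 = -210)
z = -212 (z = -2 - 210 = -212)
V(Y) = Y*(4 + Y)
(-30*(-19))*((-8 + l) + V(z)) = (-30*(-19))*((-8 - 8) - 212*(4 - 212)) = 570*(-16 - 212*(-208)) = 570*(-16 + 44096) = 570*44080 = 25125600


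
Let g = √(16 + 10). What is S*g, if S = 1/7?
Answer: √26/7 ≈ 0.72843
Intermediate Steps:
g = √26 ≈ 5.0990
S = ⅐ ≈ 0.14286
S*g = √26/7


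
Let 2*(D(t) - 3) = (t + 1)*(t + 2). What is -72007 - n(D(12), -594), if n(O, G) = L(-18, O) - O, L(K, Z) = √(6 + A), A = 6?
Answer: -71913 - 2*√3 ≈ -71917.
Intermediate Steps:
L(K, Z) = 2*√3 (L(K, Z) = √(6 + 6) = √12 = 2*√3)
D(t) = 3 + (1 + t)*(2 + t)/2 (D(t) = 3 + ((t + 1)*(t + 2))/2 = 3 + ((1 + t)*(2 + t))/2 = 3 + (1 + t)*(2 + t)/2)
n(O, G) = -O + 2*√3 (n(O, G) = 2*√3 - O = -O + 2*√3)
-72007 - n(D(12), -594) = -72007 - (-(4 + (½)*12² + (3/2)*12) + 2*√3) = -72007 - (-(4 + (½)*144 + 18) + 2*√3) = -72007 - (-(4 + 72 + 18) + 2*√3) = -72007 - (-1*94 + 2*√3) = -72007 - (-94 + 2*√3) = -72007 + (94 - 2*√3) = -71913 - 2*√3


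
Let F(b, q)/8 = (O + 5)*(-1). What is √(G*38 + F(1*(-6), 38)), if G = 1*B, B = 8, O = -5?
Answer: 4*√19 ≈ 17.436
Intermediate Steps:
F(b, q) = 0 (F(b, q) = 8*((-5 + 5)*(-1)) = 8*(0*(-1)) = 8*0 = 0)
G = 8 (G = 1*8 = 8)
√(G*38 + F(1*(-6), 38)) = √(8*38 + 0) = √(304 + 0) = √304 = 4*√19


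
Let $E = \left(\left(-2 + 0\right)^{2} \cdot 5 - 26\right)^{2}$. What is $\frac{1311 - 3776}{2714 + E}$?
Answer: $- \frac{493}{550} \approx -0.89636$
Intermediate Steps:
$E = 36$ ($E = \left(\left(-2\right)^{2} \cdot 5 - 26\right)^{2} = \left(4 \cdot 5 - 26\right)^{2} = \left(20 - 26\right)^{2} = \left(-6\right)^{2} = 36$)
$\frac{1311 - 3776}{2714 + E} = \frac{1311 - 3776}{2714 + 36} = - \frac{2465}{2750} = \left(-2465\right) \frac{1}{2750} = - \frac{493}{550}$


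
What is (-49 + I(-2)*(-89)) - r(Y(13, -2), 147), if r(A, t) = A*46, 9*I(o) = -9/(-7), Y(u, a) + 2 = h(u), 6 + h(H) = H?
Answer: -2042/7 ≈ -291.71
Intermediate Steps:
h(H) = -6 + H
Y(u, a) = -8 + u (Y(u, a) = -2 + (-6 + u) = -8 + u)
I(o) = ⅐ (I(o) = (-9/(-7))/9 = (-9*(-⅐))/9 = (⅑)*(9/7) = ⅐)
r(A, t) = 46*A
(-49 + I(-2)*(-89)) - r(Y(13, -2), 147) = (-49 + (⅐)*(-89)) - 46*(-8 + 13) = (-49 - 89/7) - 46*5 = -432/7 - 1*230 = -432/7 - 230 = -2042/7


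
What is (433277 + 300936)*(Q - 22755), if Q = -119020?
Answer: -104093048075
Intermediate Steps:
(433277 + 300936)*(Q - 22755) = (433277 + 300936)*(-119020 - 22755) = 734213*(-141775) = -104093048075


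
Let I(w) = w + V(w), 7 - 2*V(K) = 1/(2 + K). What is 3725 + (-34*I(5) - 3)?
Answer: 24048/7 ≈ 3435.4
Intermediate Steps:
V(K) = 7/2 - 1/(2*(2 + K))
I(w) = w + (13 + 7*w)/(2*(2 + w))
3725 + (-34*I(5) - 3) = 3725 + (-17*(13 + 2*5**2 + 11*5)/(2 + 5) - 3) = 3725 + (-17*(13 + 2*25 + 55)/7 - 3) = 3725 + (-17*(13 + 50 + 55)/7 - 3) = 3725 + (-17*118/7 - 3) = 3725 + (-34*59/7 - 3) = 3725 + (-2006/7 - 3) = 3725 - 2027/7 = 24048/7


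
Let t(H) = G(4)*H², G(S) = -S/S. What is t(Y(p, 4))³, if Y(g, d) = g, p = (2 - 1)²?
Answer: -1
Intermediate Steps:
G(S) = -1 (G(S) = -1*1 = -1)
p = 1 (p = 1² = 1)
t(H) = -H²
t(Y(p, 4))³ = (-1*1²)³ = (-1*1)³ = (-1)³ = -1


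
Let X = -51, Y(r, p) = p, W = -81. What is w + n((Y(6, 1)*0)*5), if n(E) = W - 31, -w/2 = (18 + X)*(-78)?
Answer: -5260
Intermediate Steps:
w = -5148 (w = -2*(18 - 51)*(-78) = -(-66)*(-78) = -2*2574 = -5148)
n(E) = -112 (n(E) = -81 - 31 = -112)
w + n((Y(6, 1)*0)*5) = -5148 - 112 = -5260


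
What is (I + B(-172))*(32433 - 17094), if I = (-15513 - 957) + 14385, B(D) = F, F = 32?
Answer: -31490967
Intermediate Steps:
B(D) = 32
I = -2085 (I = -16470 + 14385 = -2085)
(I + B(-172))*(32433 - 17094) = (-2085 + 32)*(32433 - 17094) = -2053*15339 = -31490967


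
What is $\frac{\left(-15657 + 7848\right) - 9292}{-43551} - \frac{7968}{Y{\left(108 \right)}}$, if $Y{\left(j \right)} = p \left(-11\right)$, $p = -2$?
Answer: $- \frac{173319073}{479061} \approx -361.79$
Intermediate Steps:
$Y{\left(j \right)} = 22$ ($Y{\left(j \right)} = \left(-2\right) \left(-11\right) = 22$)
$\frac{\left(-15657 + 7848\right) - 9292}{-43551} - \frac{7968}{Y{\left(108 \right)}} = \frac{\left(-15657 + 7848\right) - 9292}{-43551} - \frac{7968}{22} = \left(-7809 - 9292\right) \left(- \frac{1}{43551}\right) - \frac{3984}{11} = \left(-17101\right) \left(- \frac{1}{43551}\right) - \frac{3984}{11} = \frac{17101}{43551} - \frac{3984}{11} = - \frac{173319073}{479061}$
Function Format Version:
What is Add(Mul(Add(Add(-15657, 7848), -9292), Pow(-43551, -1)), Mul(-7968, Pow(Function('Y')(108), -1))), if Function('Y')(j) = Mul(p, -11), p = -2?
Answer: Rational(-173319073, 479061) ≈ -361.79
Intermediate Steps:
Function('Y')(j) = 22 (Function('Y')(j) = Mul(-2, -11) = 22)
Add(Mul(Add(Add(-15657, 7848), -9292), Pow(-43551, -1)), Mul(-7968, Pow(Function('Y')(108), -1))) = Add(Mul(Add(Add(-15657, 7848), -9292), Pow(-43551, -1)), Mul(-7968, Pow(22, -1))) = Add(Mul(Add(-7809, -9292), Rational(-1, 43551)), Mul(-7968, Rational(1, 22))) = Add(Mul(-17101, Rational(-1, 43551)), Rational(-3984, 11)) = Add(Rational(17101, 43551), Rational(-3984, 11)) = Rational(-173319073, 479061)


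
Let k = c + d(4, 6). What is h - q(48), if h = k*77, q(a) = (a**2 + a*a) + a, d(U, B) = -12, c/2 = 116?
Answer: 12284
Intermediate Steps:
c = 232 (c = 2*116 = 232)
k = 220 (k = 232 - 12 = 220)
q(a) = a + 2*a**2 (q(a) = (a**2 + a**2) + a = 2*a**2 + a = a + 2*a**2)
h = 16940 (h = 220*77 = 16940)
h - q(48) = 16940 - 48*(1 + 2*48) = 16940 - 48*(1 + 96) = 16940 - 48*97 = 16940 - 1*4656 = 16940 - 4656 = 12284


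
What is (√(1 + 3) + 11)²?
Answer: 169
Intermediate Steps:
(√(1 + 3) + 11)² = (√4 + 11)² = (2 + 11)² = 13² = 169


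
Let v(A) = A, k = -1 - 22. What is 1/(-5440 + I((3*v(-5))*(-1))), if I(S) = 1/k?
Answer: -23/125121 ≈ -0.00018382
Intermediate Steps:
k = -23
I(S) = -1/23 (I(S) = 1/(-23) = -1/23)
1/(-5440 + I((3*v(-5))*(-1))) = 1/(-5440 - 1/23) = 1/(-125121/23) = -23/125121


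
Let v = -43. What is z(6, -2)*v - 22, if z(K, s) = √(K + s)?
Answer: -108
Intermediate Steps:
z(6, -2)*v - 22 = √(6 - 2)*(-43) - 22 = √4*(-43) - 22 = 2*(-43) - 22 = -86 - 22 = -108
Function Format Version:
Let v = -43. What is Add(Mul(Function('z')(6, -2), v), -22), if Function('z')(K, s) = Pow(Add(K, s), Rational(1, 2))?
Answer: -108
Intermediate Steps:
Add(Mul(Function('z')(6, -2), v), -22) = Add(Mul(Pow(Add(6, -2), Rational(1, 2)), -43), -22) = Add(Mul(Pow(4, Rational(1, 2)), -43), -22) = Add(Mul(2, -43), -22) = Add(-86, -22) = -108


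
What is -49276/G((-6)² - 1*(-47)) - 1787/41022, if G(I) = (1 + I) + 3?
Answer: -673851847/1189638 ≈ -566.43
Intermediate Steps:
G(I) = 4 + I
-49276/G((-6)² - 1*(-47)) - 1787/41022 = -49276/(4 + ((-6)² - 1*(-47))) - 1787/41022 = -49276/(4 + (36 + 47)) - 1787*1/41022 = -49276/(4 + 83) - 1787/41022 = -49276/87 - 1787/41022 = -673851847/1189638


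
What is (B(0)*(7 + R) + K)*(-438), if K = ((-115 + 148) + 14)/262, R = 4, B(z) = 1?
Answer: -641451/131 ≈ -4896.6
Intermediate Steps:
K = 47/262 (K = (33 + 14)*(1/262) = 47*(1/262) = 47/262 ≈ 0.17939)
(B(0)*(7 + R) + K)*(-438) = (1*(7 + 4) + 47/262)*(-438) = (1*11 + 47/262)*(-438) = (11 + 47/262)*(-438) = (2929/262)*(-438) = -641451/131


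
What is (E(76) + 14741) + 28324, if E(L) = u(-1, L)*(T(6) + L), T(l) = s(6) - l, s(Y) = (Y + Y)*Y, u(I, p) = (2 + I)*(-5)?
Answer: 42355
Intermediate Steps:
u(I, p) = -10 - 5*I
s(Y) = 2*Y² (s(Y) = (2*Y)*Y = 2*Y²)
T(l) = 72 - l (T(l) = 2*6² - l = 2*36 - l = 72 - l)
E(L) = -330 - 5*L (E(L) = (-10 - 5*(-1))*((72 - 1*6) + L) = (-10 + 5)*((72 - 6) + L) = -5*(66 + L) = -330 - 5*L)
(E(76) + 14741) + 28324 = ((-330 - 5*76) + 14741) + 28324 = ((-330 - 380) + 14741) + 28324 = (-710 + 14741) + 28324 = 14031 + 28324 = 42355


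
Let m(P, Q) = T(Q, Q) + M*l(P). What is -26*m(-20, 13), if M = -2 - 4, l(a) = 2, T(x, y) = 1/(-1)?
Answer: 338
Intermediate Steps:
T(x, y) = -1
M = -6
m(P, Q) = -13 (m(P, Q) = -1 - 6*2 = -1 - 12 = -13)
-26*m(-20, 13) = -26*(-13) = 338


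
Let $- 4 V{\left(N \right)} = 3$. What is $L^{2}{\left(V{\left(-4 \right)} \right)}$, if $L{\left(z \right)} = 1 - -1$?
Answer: $4$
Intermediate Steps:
$V{\left(N \right)} = - \frac{3}{4}$ ($V{\left(N \right)} = \left(- \frac{1}{4}\right) 3 = - \frac{3}{4}$)
$L{\left(z \right)} = 2$ ($L{\left(z \right)} = 1 + 1 = 2$)
$L^{2}{\left(V{\left(-4 \right)} \right)} = 2^{2} = 4$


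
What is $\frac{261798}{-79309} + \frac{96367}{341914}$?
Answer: $- \frac{81869630969}{27116857426} \approx -3.0191$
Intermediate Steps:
$\frac{261798}{-79309} + \frac{96367}{341914} = 261798 \left(- \frac{1}{79309}\right) + 96367 \cdot \frac{1}{341914} = - \frac{261798}{79309} + \frac{96367}{341914} = - \frac{81869630969}{27116857426}$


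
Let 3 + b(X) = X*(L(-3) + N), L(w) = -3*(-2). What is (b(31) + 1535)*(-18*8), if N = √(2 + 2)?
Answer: -256320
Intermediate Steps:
L(w) = 6
N = 2 (N = √4 = 2)
b(X) = -3 + 8*X (b(X) = -3 + X*(6 + 2) = -3 + X*8 = -3 + 8*X)
(b(31) + 1535)*(-18*8) = ((-3 + 8*31) + 1535)*(-18*8) = ((-3 + 248) + 1535)*(-144) = (245 + 1535)*(-144) = 1780*(-144) = -256320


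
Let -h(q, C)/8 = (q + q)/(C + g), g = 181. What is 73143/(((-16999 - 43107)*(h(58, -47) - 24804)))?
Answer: 700083/14273732456 ≈ 4.9047e-5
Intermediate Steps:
h(q, C) = -16*q/(181 + C) (h(q, C) = -8*(q + q)/(C + 181) = -8*2*q/(181 + C) = -16*q/(181 + C))
73143/(((-16999 - 43107)*(h(58, -47) - 24804))) = 73143/(((-16999 - 43107)*(-16*58/(181 - 47) - 24804))) = 73143/((-60106*(-16*58/134 - 24804))) = 73143/((-60106*(-16*58*1/134 - 24804))) = 73143/((-60106*(-464/67 - 24804))) = 73143/((-60106*(-1662332/67))) = 73143/(99916127192/67) = 73143*(67/99916127192) = 700083/14273732456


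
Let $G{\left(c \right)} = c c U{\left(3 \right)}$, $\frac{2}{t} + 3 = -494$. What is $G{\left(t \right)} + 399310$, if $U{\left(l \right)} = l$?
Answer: $\frac{98633163802}{247009} \approx 3.9931 \cdot 10^{5}$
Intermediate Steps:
$t = - \frac{2}{497}$ ($t = \frac{2}{-3 - 494} = \frac{2}{-497} = 2 \left(- \frac{1}{497}\right) = - \frac{2}{497} \approx -0.0040241$)
$G{\left(c \right)} = 3 c^{2}$ ($G{\left(c \right)} = c c 3 = c^{2} \cdot 3 = 3 c^{2}$)
$G{\left(t \right)} + 399310 = 3 \left(- \frac{2}{497}\right)^{2} + 399310 = 3 \cdot \frac{4}{247009} + 399310 = \frac{12}{247009} + 399310 = \frac{98633163802}{247009}$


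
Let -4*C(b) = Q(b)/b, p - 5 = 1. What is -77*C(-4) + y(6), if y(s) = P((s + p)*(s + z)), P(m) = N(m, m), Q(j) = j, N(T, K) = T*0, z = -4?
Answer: 77/4 ≈ 19.250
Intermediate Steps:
p = 6 (p = 5 + 1 = 6)
N(T, K) = 0
P(m) = 0
C(b) = -¼ (C(b) = -b/(4*b) = -¼*1 = -¼)
y(s) = 0
-77*C(-4) + y(6) = -77*(-¼) + 0 = 77/4 + 0 = 77/4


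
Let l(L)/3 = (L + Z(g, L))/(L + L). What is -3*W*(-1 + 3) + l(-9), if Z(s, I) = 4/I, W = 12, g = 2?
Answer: -3803/54 ≈ -70.426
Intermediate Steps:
l(L) = 3*(L + 4/L)/(2*L) (l(L) = 3*((L + 4/L)/(L + L)) = 3*((L + 4/L)/((2*L))) = 3*((L + 4/L)*(1/(2*L))) = 3*((L + 4/L)/(2*L)) = 3*(L + 4/L)/(2*L))
-3*W*(-1 + 3) + l(-9) = -36*(-1 + 3) + (3/2 + 6/(-9)²) = -36*2 + (3/2 + 6*(1/81)) = -3*24 + (3/2 + 2/27) = -72 + 85/54 = -3803/54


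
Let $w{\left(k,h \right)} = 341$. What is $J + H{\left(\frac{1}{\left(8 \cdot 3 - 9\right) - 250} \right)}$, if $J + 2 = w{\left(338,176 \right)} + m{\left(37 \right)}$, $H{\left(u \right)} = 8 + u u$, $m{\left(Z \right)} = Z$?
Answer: $\frac{21206401}{55225} \approx 384.0$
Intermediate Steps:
$H{\left(u \right)} = 8 + u^{2}$
$J = 376$ ($J = -2 + \left(341 + 37\right) = -2 + 378 = 376$)
$J + H{\left(\frac{1}{\left(8 \cdot 3 - 9\right) - 250} \right)} = 376 + \left(8 + \left(\frac{1}{\left(8 \cdot 3 - 9\right) - 250}\right)^{2}\right) = 376 + \left(8 + \left(\frac{1}{\left(24 - 9\right) - 250}\right)^{2}\right) = 376 + \left(8 + \left(\frac{1}{15 - 250}\right)^{2}\right) = 376 + \left(8 + \left(\frac{1}{-235}\right)^{2}\right) = 376 + \left(8 + \left(- \frac{1}{235}\right)^{2}\right) = 376 + \left(8 + \frac{1}{55225}\right) = 376 + \frac{441801}{55225} = \frac{21206401}{55225}$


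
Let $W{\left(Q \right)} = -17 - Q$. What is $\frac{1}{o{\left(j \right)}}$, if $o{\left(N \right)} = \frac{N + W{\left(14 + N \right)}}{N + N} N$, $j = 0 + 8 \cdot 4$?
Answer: $- \frac{2}{31} \approx -0.064516$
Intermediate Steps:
$j = 32$ ($j = 0 + 32 = 32$)
$o{\left(N \right)} = - \frac{31}{2}$ ($o{\left(N \right)} = \frac{N - \left(31 + N\right)}{N + N} N = \frac{N - \left(31 + N\right)}{2 N} N = \left(N - \left(31 + N\right)\right) \frac{1}{2 N} N = - 31 \frac{1}{2 N} N = - \frac{31}{2 N} N = - \frac{31}{2}$)
$\frac{1}{o{\left(j \right)}} = \frac{1}{- \frac{31}{2}} = - \frac{2}{31}$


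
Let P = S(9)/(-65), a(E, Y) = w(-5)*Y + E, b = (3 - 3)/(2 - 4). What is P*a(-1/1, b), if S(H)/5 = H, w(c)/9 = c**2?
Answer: 9/13 ≈ 0.69231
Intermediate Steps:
w(c) = 9*c**2
S(H) = 5*H
b = 0 (b = 0/(-2) = 0*(-1/2) = 0)
a(E, Y) = E + 225*Y (a(E, Y) = (9*(-5)**2)*Y + E = (9*25)*Y + E = 225*Y + E = E + 225*Y)
P = -9/13 (P = (5*9)/(-65) = 45*(-1/65) = -9/13 ≈ -0.69231)
P*a(-1/1, b) = -9*(-1/1 + 225*0)/13 = -9*(-1*1 + 0)/13 = -9*(-1 + 0)/13 = -9/13*(-1) = 9/13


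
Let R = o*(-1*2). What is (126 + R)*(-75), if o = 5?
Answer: -8700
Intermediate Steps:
R = -10 (R = 5*(-1*2) = 5*(-2) = -10)
(126 + R)*(-75) = (126 - 10)*(-75) = 116*(-75) = -8700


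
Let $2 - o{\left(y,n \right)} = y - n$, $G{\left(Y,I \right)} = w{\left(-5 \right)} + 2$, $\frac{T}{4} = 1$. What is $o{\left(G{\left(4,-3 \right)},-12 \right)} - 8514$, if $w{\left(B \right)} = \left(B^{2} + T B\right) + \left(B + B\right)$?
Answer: $-8521$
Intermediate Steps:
$T = 4$ ($T = 4 \cdot 1 = 4$)
$w{\left(B \right)} = B^{2} + 6 B$ ($w{\left(B \right)} = \left(B^{2} + 4 B\right) + \left(B + B\right) = \left(B^{2} + 4 B\right) + 2 B = B^{2} + 6 B$)
$G{\left(Y,I \right)} = -3$ ($G{\left(Y,I \right)} = - 5 \left(6 - 5\right) + 2 = \left(-5\right) 1 + 2 = -5 + 2 = -3$)
$o{\left(y,n \right)} = 2 + n - y$ ($o{\left(y,n \right)} = 2 - \left(y - n\right) = 2 + \left(n - y\right) = 2 + n - y$)
$o{\left(G{\left(4,-3 \right)},-12 \right)} - 8514 = \left(2 - 12 - -3\right) - 8514 = \left(2 - 12 + 3\right) - 8514 = -7 - 8514 = -8521$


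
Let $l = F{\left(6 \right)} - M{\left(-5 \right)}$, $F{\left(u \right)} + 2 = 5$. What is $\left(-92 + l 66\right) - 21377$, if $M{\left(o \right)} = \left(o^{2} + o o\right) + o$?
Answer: $-24241$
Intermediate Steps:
$F{\left(u \right)} = 3$ ($F{\left(u \right)} = -2 + 5 = 3$)
$M{\left(o \right)} = o + 2 o^{2}$ ($M{\left(o \right)} = \left(o^{2} + o^{2}\right) + o = 2 o^{2} + o = o + 2 o^{2}$)
$l = -42$ ($l = 3 - - 5 \left(1 + 2 \left(-5\right)\right) = 3 - - 5 \left(1 - 10\right) = 3 - \left(-5\right) \left(-9\right) = 3 - 45 = -42$)
$\left(-92 + l 66\right) - 21377 = \left(-92 - 2772\right) - 21377 = -2864 - 21377 = -24241$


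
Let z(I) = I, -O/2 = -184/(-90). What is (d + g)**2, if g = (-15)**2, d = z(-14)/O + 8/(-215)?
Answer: 20407706865121/391248400 ≈ 52161.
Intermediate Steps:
O = -184/45 (O = -(-368)/(-90) = -(-368)*(-1)/90 = -2*92/45 = -184/45 ≈ -4.0889)
d = 66989/19780 (d = -14/(-184/45) + 8/(-215) = -14*(-45/184) + 8*(-1/215) = 315/92 - 8/215 = 66989/19780 ≈ 3.3867)
g = 225
(d + g)**2 = (66989/19780 + 225)**2 = (4517489/19780)**2 = 20407706865121/391248400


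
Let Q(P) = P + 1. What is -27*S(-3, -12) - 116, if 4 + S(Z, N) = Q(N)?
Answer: 289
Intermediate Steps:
Q(P) = 1 + P
S(Z, N) = -3 + N (S(Z, N) = -4 + (1 + N) = -3 + N)
-27*S(-3, -12) - 116 = -27*(-3 - 12) - 116 = -27*(-15) - 116 = 405 - 116 = 289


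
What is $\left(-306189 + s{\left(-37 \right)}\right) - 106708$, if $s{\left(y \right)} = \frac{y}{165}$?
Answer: $- \frac{68128042}{165} \approx -4.129 \cdot 10^{5}$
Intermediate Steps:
$s{\left(y \right)} = \frac{y}{165}$ ($s{\left(y \right)} = y \frac{1}{165} = \frac{y}{165}$)
$\left(-306189 + s{\left(-37 \right)}\right) - 106708 = \left(-306189 + \frac{1}{165} \left(-37\right)\right) - 106708 = \left(-306189 - \frac{37}{165}\right) - 106708 = - \frac{50521222}{165} - 106708 = - \frac{68128042}{165}$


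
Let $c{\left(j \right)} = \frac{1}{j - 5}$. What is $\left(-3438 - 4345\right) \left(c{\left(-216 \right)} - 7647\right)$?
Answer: $\frac{13153176604}{221} \approx 5.9517 \cdot 10^{7}$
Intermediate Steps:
$c{\left(j \right)} = \frac{1}{-5 + j}$
$\left(-3438 - 4345\right) \left(c{\left(-216 \right)} - 7647\right) = \left(-3438 - 4345\right) \left(\frac{1}{-5 - 216} - 7647\right) = - 7783 \left(\frac{1}{-221} - 7647\right) = - 7783 \left(- \frac{1}{221} - 7647\right) = \left(-7783\right) \left(- \frac{1689988}{221}\right) = \frac{13153176604}{221}$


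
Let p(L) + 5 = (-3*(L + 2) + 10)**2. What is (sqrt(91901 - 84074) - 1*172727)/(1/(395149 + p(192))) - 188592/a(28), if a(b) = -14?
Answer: -873358744896/7 + 722328*sqrt(7827) ≈ -1.2470e+11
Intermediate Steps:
p(L) = -5 + (4 - 3*L)**2 (p(L) = -5 + (-3*(L + 2) + 10)**2 = -5 + (-3*(2 + L) + 10)**2 = -5 + ((-6 - 3*L) + 10)**2 = -5 + (4 - 3*L)**2)
(sqrt(91901 - 84074) - 1*172727)/(1/(395149 + p(192))) - 188592/a(28) = (sqrt(91901 - 84074) - 1*172727)/(1/(395149 + (-5 + (-4 + 3*192)**2))) - 188592/(-14) = (sqrt(7827) - 172727)/(1/(395149 + (-5 + (-4 + 576)**2))) - 188592*(-1/14) = (-172727 + sqrt(7827))/(1/(395149 + (-5 + 572**2))) + 94296/7 = (-172727 + sqrt(7827))/(1/(395149 + (-5 + 327184))) + 94296/7 = (-172727 + sqrt(7827))/(1/(395149 + 327179)) + 94296/7 = (-172727 + sqrt(7827))/(1/722328) + 94296/7 = (-172727 + sqrt(7827))*722328 + 94296/7 = (-124765548456 + 722328*sqrt(7827)) + 94296/7 = -873358744896/7 + 722328*sqrt(7827)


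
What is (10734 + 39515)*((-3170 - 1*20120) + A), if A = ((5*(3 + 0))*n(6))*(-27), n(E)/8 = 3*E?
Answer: -4100820890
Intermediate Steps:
n(E) = 24*E (n(E) = 8*(3*E) = 24*E)
A = -58320 (A = ((5*(3 + 0))*(24*6))*(-27) = ((5*3)*144)*(-27) = (15*144)*(-27) = 2160*(-27) = -58320)
(10734 + 39515)*((-3170 - 1*20120) + A) = (10734 + 39515)*((-3170 - 1*20120) - 58320) = 50249*((-3170 - 20120) - 58320) = 50249*(-23290 - 58320) = 50249*(-81610) = -4100820890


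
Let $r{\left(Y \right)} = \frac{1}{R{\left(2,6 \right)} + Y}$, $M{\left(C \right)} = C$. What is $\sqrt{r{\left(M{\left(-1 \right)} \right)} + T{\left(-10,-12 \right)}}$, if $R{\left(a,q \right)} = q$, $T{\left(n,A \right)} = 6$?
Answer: $\frac{\sqrt{155}}{5} \approx 2.49$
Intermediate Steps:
$r{\left(Y \right)} = \frac{1}{6 + Y}$
$\sqrt{r{\left(M{\left(-1 \right)} \right)} + T{\left(-10,-12 \right)}} = \sqrt{\frac{1}{6 - 1} + 6} = \sqrt{\frac{1}{5} + 6} = \sqrt{\frac{31}{5}} = \frac{\sqrt{155}}{5}$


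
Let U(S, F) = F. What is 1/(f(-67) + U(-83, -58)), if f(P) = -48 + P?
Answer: -1/173 ≈ -0.0057803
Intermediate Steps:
1/(f(-67) + U(-83, -58)) = 1/((-48 - 67) - 58) = 1/(-115 - 58) = 1/(-173) = -1/173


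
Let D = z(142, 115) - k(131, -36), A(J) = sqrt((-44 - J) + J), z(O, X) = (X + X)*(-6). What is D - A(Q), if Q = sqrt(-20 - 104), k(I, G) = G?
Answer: -1344 - 2*I*sqrt(11) ≈ -1344.0 - 6.6332*I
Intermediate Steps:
z(O, X) = -12*X (z(O, X) = (2*X)*(-6) = -12*X)
Q = 2*I*sqrt(31) (Q = sqrt(-124) = 2*I*sqrt(31) ≈ 11.136*I)
A(J) = 2*I*sqrt(11) (A(J) = sqrt(-44) = 2*I*sqrt(11))
D = -1344 (D = -12*115 - 1*(-36) = -1380 + 36 = -1344)
D - A(Q) = -1344 - 2*I*sqrt(11)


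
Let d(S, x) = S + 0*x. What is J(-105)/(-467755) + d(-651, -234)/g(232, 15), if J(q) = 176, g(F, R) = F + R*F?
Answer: -305161817/1736306560 ≈ -0.17575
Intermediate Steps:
g(F, R) = F + F*R
d(S, x) = S (d(S, x) = S + 0 = S)
J(-105)/(-467755) + d(-651, -234)/g(232, 15) = 176/(-467755) - 651*1/(232*(1 + 15)) = 176*(-1/467755) - 651/(232*16) = -176/467755 - 651/3712 = -305161817/1736306560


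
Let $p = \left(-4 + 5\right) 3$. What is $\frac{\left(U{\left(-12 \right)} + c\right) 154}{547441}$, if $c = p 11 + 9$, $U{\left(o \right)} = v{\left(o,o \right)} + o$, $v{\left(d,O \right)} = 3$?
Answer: $\frac{5082}{547441} \approx 0.0092832$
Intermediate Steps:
$p = 3$ ($p = 1 \cdot 3 = 3$)
$U{\left(o \right)} = 3 + o$
$c = 42$ ($c = 3 \cdot 11 + 9 = 33 + 9 = 42$)
$\frac{\left(U{\left(-12 \right)} + c\right) 154}{547441} = \frac{\left(\left(3 - 12\right) + 42\right) 154}{547441} = \left(-9 + 42\right) 154 \cdot \frac{1}{547441} = 33 \cdot 154 \cdot \frac{1}{547441} = 5082 \cdot \frac{1}{547441} = \frac{5082}{547441}$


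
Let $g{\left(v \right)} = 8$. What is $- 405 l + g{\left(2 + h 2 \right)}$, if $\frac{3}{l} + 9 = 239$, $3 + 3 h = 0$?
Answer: $\frac{125}{46} \approx 2.7174$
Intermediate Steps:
$h = -1$ ($h = -1 + \frac{1}{3} \cdot 0 = -1 + 0 = -1$)
$l = \frac{3}{230}$ ($l = \frac{3}{-9 + 239} = \frac{3}{230} \approx 0.013043$)
$- 405 l + g{\left(2 + h 2 \right)} = \left(-405\right) \frac{3}{230} + 8 = - \frac{243}{46} + 8 = \frac{125}{46}$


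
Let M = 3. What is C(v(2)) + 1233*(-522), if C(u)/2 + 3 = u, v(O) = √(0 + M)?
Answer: -643632 + 2*√3 ≈ -6.4363e+5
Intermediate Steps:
v(O) = √3 (v(O) = √(0 + 3) = √3)
C(u) = -6 + 2*u
C(v(2)) + 1233*(-522) = (-6 + 2*√3) + 1233*(-522) = (-6 + 2*√3) - 643626 = -643632 + 2*√3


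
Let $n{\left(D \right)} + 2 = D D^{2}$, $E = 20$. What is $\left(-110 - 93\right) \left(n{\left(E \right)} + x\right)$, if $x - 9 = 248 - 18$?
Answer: $-1672111$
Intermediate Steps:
$n{\left(D \right)} = -2 + D^{3}$ ($n{\left(D \right)} = -2 + D D^{2} = -2 + D^{3}$)
$x = 239$ ($x = 9 + \left(248 - 18\right) = 9 + 230 = 239$)
$\left(-110 - 93\right) \left(n{\left(E \right)} + x\right) = \left(-110 - 93\right) \left(\left(-2 + 20^{3}\right) + 239\right) = - 203 \left(\left(-2 + 8000\right) + 239\right) = - 203 \left(7998 + 239\right) = \left(-203\right) 8237 = -1672111$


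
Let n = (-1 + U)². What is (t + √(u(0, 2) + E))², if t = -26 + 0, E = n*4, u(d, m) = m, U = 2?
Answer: (26 - √6)² ≈ 554.63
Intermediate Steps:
n = 1 (n = (-1 + 2)² = 1² = 1)
E = 4 (E = 1*4 = 4)
t = -26
(t + √(u(0, 2) + E))² = (-26 + √(2 + 4))² = (-26 + √6)²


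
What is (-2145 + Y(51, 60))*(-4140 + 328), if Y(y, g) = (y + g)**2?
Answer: -38790912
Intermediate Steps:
Y(y, g) = (g + y)**2
(-2145 + Y(51, 60))*(-4140 + 328) = (-2145 + (60 + 51)**2)*(-4140 + 328) = (-2145 + 111**2)*(-3812) = (-2145 + 12321)*(-3812) = 10176*(-3812) = -38790912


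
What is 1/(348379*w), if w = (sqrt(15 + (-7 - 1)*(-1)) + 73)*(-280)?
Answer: -73/517579712720 + sqrt(23)/517579712720 ≈ -1.3178e-10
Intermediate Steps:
w = -20440 - 280*sqrt(23) (w = (sqrt(15 - 8*(-1)) + 73)*(-280) = (sqrt(15 + 8) + 73)*(-280) = (sqrt(23) + 73)*(-280) = (73 + sqrt(23))*(-280) = -20440 - 280*sqrt(23) ≈ -21783.)
1/(348379*w) = 1/(348379*(-20440 - 280*sqrt(23)))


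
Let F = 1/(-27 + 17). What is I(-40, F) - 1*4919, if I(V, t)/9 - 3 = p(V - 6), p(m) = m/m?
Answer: -4883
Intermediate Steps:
p(m) = 1
F = -1/10 (F = 1/(-10) = -1/10 ≈ -0.10000)
I(V, t) = 36 (I(V, t) = 27 + 9*1 = 27 + 9 = 36)
I(-40, F) - 1*4919 = 36 - 1*4919 = 36 - 4919 = -4883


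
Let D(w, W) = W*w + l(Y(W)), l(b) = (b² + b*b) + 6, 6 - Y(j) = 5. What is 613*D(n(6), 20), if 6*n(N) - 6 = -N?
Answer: 4904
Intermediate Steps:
Y(j) = 1 (Y(j) = 6 - 1*5 = 6 - 5 = 1)
l(b) = 6 + 2*b² (l(b) = (b² + b²) + 6 = 2*b² + 6 = 6 + 2*b²)
n(N) = 1 - N/6 (n(N) = 1 + (-N)/6 = 1 - N/6)
D(w, W) = 8 + W*w (D(w, W) = W*w + (6 + 2*1²) = W*w + (6 + 2*1) = W*w + (6 + 2) = W*w + 8 = 8 + W*w)
613*D(n(6), 20) = 613*(8 + 20*(1 - ⅙*6)) = 613*(8 + 20*(1 - 1)) = 613*(8 + 20*0) = 613*(8 + 0) = 613*8 = 4904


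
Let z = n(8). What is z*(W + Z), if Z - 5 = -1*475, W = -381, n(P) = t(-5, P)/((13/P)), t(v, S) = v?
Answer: 34040/13 ≈ 2618.5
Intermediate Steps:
n(P) = -5*P/13
z = -40/13 (z = -5/13*8 = -40/13 ≈ -3.0769)
Z = -470 (Z = 5 - 1*475 = 5 - 475 = -470)
z*(W + Z) = -40*(-381 - 470)/13 = -40/13*(-851) = 34040/13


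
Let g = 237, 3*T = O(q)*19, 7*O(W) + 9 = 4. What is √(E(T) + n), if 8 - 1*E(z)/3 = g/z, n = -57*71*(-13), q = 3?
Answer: 2*√119112330/95 ≈ 229.77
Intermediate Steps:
O(W) = -5/7 (O(W) = -9/7 + (⅐)*4 = -9/7 + 4/7 = -5/7)
T = -95/21 (T = (-5/7*19)/3 = (⅓)*(-95/7) = -95/21 ≈ -4.5238)
n = 52611 (n = -4047*(-13) = 52611)
E(z) = 24 - 711/z
√(E(T) + n) = √((24 - 711/(-95/21)) + 52611) = √((24 - 711*(-21/95)) + 52611) = √((24 + 14931/95) + 52611) = √(17211/95 + 52611) = √(5015256/95) = 2*√119112330/95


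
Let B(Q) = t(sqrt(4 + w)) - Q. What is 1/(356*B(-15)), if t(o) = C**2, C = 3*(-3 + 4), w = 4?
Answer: 1/8544 ≈ 0.00011704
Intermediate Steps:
C = 3 (C = 3*1 = 3)
t(o) = 9 (t(o) = 3**2 = 9)
B(Q) = 9 - Q
1/(356*B(-15)) = 1/(356*(9 - 1*(-15))) = 1/(356*(9 + 15)) = 1/(356*24) = 1/8544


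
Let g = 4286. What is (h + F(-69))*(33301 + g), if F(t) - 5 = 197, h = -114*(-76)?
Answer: 333246342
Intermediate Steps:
h = 8664
F(t) = 202 (F(t) = 5 + 197 = 202)
(h + F(-69))*(33301 + g) = (8664 + 202)*(33301 + 4286) = 8866*37587 = 333246342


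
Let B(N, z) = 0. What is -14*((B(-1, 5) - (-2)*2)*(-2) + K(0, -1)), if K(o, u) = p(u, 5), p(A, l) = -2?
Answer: 140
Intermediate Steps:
K(o, u) = -2
-14*((B(-1, 5) - (-2)*2)*(-2) + K(0, -1)) = -14*((0 - (-2)*2)*(-2) - 2) = -14*((0 - 1*(-4))*(-2) - 2) = -14*((0 + 4)*(-2) - 2) = -14*(4*(-2) - 2) = -14*(-8 - 2) = -14*(-10) = 140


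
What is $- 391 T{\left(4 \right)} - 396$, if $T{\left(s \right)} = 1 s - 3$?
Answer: $-787$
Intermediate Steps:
$T{\left(s \right)} = -3 + s$ ($T{\left(s \right)} = s - 3 = -3 + s$)
$- 391 T{\left(4 \right)} - 396 = - 391 \left(-3 + 4\right) - 396 = \left(-391\right) 1 - 396 = -391 - 396 = -787$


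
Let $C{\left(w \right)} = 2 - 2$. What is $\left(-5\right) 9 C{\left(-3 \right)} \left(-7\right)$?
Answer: $0$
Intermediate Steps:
$C{\left(w \right)} = 0$
$\left(-5\right) 9 C{\left(-3 \right)} \left(-7\right) = \left(-5\right) 9 \cdot 0 \left(-7\right) = \left(-45\right) 0 \left(-7\right) = 0 \left(-7\right) = 0$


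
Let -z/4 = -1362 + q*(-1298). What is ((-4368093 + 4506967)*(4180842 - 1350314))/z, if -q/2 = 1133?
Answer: -2136341008/63911 ≈ -33427.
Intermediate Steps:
q = -2266 (q = -2*1133 = -2266)
z = -11759624 (z = -4*(-1362 - 2266*(-1298)) = -4*(-1362 + 2941268) = -4*2939906 = -11759624)
((-4368093 + 4506967)*(4180842 - 1350314))/z = ((-4368093 + 4506967)*(4180842 - 1350314))/(-11759624) = (138874*2830528)*(-1/11759624) = 393086745472*(-1/11759624) = -2136341008/63911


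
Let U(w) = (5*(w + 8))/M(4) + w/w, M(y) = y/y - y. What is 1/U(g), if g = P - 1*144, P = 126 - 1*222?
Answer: 3/1163 ≈ 0.0025795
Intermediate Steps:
P = -96 (P = 126 - 222 = -96)
g = -240 (g = -96 - 1*144 = -96 - 144 = -240)
M(y) = 1 - y
U(w) = -37/3 - 5*w/3 (U(w) = (5*(w + 8))/(1 - 1*4) + w/w = (5*(8 + w))/(1 - 4) + 1 = (40 + 5*w)/(-3) + 1 = (40 + 5*w)*(-1/3) + 1 = (-40/3 - 5*w/3) + 1 = -37/3 - 5*w/3)
1/U(g) = 1/(-37/3 - 5/3*(-240)) = 1/(-37/3 + 400) = 1/(1163/3) = 3/1163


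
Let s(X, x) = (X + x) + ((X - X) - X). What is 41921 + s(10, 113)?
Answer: 42034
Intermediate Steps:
s(X, x) = x (s(X, x) = (X + x) + (0 - X) = (X + x) - X = x)
41921 + s(10, 113) = 41921 + 113 = 42034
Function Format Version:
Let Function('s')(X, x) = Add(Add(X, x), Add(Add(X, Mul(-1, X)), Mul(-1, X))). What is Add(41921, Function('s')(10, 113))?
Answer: 42034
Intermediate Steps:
Function('s')(X, x) = x (Function('s')(X, x) = Add(Add(X, x), Add(0, Mul(-1, X))) = Add(Add(X, x), Mul(-1, X)) = x)
Add(41921, Function('s')(10, 113)) = Add(41921, 113) = 42034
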